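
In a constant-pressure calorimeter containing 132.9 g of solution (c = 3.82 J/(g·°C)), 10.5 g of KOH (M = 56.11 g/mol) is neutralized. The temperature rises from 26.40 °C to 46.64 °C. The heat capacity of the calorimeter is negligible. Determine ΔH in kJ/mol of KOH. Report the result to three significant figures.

ΔH = -54.9 kJ/mol

|ΔT| = |46.64 − 26.40| = 20.24 °C
|q_surr| = (132.9 × 3.82) × 20.24 = 507.678 × 20.24 = 10280 J
n(KOH) = 10.5 / 56.11 = 0.1871 mol
Temperature rose, so q_rxn = −|q_surr| = -10.28 kJ
ΔH = q_rxn / n = -54.94 kJ/mol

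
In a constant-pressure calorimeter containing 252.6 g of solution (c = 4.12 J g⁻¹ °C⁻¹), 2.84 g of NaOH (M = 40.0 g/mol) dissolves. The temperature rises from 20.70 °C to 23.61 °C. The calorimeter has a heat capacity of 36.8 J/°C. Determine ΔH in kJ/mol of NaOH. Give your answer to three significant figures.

ΔH = -44.2 kJ/mol

|ΔT| = |23.61 − 20.70| = 2.91 °C
|q_surr| = (252.6 × 4.12 + 36.8) × 2.91 = 1077.512 × 2.91 = 3136 J
n(NaOH) = 2.84 / 40.0 = 0.07100 mol
Temperature rose, so q_rxn = −|q_surr| = -3.136 kJ
ΔH = q_rxn / n = -44.17 kJ/mol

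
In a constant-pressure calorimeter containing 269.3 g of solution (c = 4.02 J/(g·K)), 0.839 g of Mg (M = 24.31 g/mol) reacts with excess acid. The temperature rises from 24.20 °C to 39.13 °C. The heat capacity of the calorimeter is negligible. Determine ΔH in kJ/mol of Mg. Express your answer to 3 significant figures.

ΔH = -468 kJ/mol

|ΔT| = |39.13 − 24.20| = 14.93 °C
|q_surr| = (269.3 × 4.02) × 14.93 = 1082.586 × 14.93 = 16160 J
n(Mg) = 0.839 / 24.31 = 0.03451 mol
Temperature rose, so q_rxn = −|q_surr| = -16.16 kJ
ΔH = q_rxn / n = -468.3 kJ/mol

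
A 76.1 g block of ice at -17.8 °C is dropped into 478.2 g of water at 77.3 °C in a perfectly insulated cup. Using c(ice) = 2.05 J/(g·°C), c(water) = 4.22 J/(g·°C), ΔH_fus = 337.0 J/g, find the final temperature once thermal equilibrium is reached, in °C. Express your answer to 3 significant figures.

T_f = 54.5 °C

Heat to bring ice to 0 °C and melt it: q₁ = 76.1×2.05×17.8 + 76.1×337.0 = 28423 J
Heat the water can supply cooling to 0 °C: 478.2×4.22×77.3 = 155992 J > q₁, so all ice melts.
Energy balance: 478.2×4.22×(77.3 − T) = 28423 + 76.1×4.22×(T − 0)
2018.004(77.3 − T) = 28423 + 321.142 T
155992 − 28423 = 2339.146 T
T = 127569 / 2339.146 = 54.54 °C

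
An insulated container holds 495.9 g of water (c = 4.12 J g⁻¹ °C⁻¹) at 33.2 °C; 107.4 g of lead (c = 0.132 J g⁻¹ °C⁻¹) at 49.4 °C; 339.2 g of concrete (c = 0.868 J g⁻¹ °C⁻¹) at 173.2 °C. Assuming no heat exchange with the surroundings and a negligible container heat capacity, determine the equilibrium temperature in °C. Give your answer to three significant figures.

T_f = 50.8 °C

Σ mᵢcᵢ(T − Tᵢ) = 0  ⇒  T = Σ mᵢcᵢTᵢ / Σ mᵢcᵢ
Σ mᵢcᵢ = 495.9×4.12 + 107.4×0.132 + 339.2×0.868 = 2351.7104
Σ mᵢcᵢTᵢ = 2043.108×33.2 + 14.1768×49.4 + 294.4256×173.2 = 119530
T = 119530 / 2351.7104 = 50.83 °C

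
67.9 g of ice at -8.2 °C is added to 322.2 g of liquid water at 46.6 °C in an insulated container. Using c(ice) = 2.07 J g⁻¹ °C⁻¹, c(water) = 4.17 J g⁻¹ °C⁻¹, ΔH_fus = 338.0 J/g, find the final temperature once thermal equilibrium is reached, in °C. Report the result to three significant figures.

T_f = 23.7 °C

Heat to bring ice to 0 °C and melt it: q₁ = 67.9×2.07×8.2 + 67.9×338.0 = 24103 J
Heat the water can supply cooling to 0 °C: 322.2×4.17×46.6 = 62610.5 J > q₁, so all ice melts.
Energy balance: 322.2×4.17×(46.6 − T) = 24103 + 67.9×4.17×(T − 0)
1343.574(46.6 − T) = 24103 + 283.143 T
62610.5 − 24103 = 1626.717 T
T = 38507.5 / 1626.717 = 23.67 °C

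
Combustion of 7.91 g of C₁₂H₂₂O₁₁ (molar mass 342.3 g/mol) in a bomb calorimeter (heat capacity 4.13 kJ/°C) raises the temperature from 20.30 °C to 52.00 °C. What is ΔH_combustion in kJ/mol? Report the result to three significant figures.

ΔT = 52.00 − 20.30 = 31.70 °C
q_cal = C_cal × ΔT = 4.13 × 31.70 = 130.921 kJ
n = 7.91 / 342.3 = 0.02311 mol
q_rxn = −q_cal = -130.921 kJ
ΔH = -130.921 / 0.02311 = -5665 kJ/mol

ΔH = -5670 kJ/mol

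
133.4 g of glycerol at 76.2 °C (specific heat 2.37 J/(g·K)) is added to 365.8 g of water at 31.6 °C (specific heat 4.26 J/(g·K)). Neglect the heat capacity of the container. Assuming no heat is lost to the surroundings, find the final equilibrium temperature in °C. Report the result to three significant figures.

Heat lost by glycerol = heat gained by water.
(133.4)(2.37)(76.2 − T) = (365.8)(4.26)(T − 31.6)
316.158 (76.2 − T) = 1558.308 (T − 31.6)
24091 − 316.158 T = 1558.308 T − 49243
73334 = 1874.466 T
T = 39.12 °C

T_f = 39.1 °C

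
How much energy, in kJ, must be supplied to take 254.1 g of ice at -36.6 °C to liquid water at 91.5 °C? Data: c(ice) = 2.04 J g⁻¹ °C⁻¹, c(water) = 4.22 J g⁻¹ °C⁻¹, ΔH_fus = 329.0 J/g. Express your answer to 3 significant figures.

q = 201 kJ

q1 (heat ice -36.6→0.0 °C): 254.1 × 2.04 × 36.6 = 18972 J
q2 (melt at 0 °C): 254.1 × 329.0 = 83599 J
q3 (heat water 0.0→91.5 °C): 254.1 × 4.22 × 91.5 = 98116 J
Total: 18972 + 83599 + 98116 = 200687 J = 201 kJ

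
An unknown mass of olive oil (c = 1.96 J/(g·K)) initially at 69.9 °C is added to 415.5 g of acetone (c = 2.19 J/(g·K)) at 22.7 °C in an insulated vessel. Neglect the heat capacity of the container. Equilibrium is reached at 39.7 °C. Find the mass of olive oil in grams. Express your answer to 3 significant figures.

m = 261 g

q_gained = (415.5 × 2.19) × (39.7 − 22.7) = 15470 J
q_lost = m × 1.96 × (69.9 − 39.7) = 59.192 m
m = 15470 / 59.192 = 261 g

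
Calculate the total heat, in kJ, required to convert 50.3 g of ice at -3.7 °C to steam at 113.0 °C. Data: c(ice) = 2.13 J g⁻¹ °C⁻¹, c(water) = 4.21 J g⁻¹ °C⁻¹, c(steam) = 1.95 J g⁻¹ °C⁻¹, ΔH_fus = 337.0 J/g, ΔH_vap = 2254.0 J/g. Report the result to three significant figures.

q1 (heat ice -3.7→0.0 °C): 50.3 × 2.13 × 3.7 = 396 J
q2 (melt at 0 °C): 50.3 × 337.0 = 16951 J
q3 (heat water 0.0→100.0 °C): 50.3 × 4.21 × 100.0 = 21176 J
q4 (vaporize at 100 °C): 50.3 × 2254.0 = 113376 J
q5 (heat steam 100.0→113.0 °C): 50.3 × 1.95 × 13.0 = 1275 J
Total: 396 + 16951 + 21176 + 113376 + 1275 = 153174 J = 153 kJ

q = 153 kJ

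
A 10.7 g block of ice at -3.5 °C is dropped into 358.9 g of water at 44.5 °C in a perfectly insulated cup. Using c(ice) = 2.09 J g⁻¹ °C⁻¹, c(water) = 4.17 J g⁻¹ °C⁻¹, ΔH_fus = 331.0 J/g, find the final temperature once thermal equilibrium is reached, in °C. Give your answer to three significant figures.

Heat to bring ice to 0 °C and melt it: q₁ = 10.7×2.09×3.5 + 10.7×331.0 = 3620.0 J
Heat the water can supply cooling to 0 °C: 358.9×4.17×44.5 = 66599.3 J > q₁, so all ice melts.
Energy balance: 358.9×4.17×(44.5 − T) = 3620.0 + 10.7×4.17×(T − 0)
1496.613(44.5 − T) = 3620.0 + 44.619 T
66599.3 − 3620.0 = 1541.232 T
T = 62979.3 / 1541.232 = 40.86 °C

T_f = 40.9 °C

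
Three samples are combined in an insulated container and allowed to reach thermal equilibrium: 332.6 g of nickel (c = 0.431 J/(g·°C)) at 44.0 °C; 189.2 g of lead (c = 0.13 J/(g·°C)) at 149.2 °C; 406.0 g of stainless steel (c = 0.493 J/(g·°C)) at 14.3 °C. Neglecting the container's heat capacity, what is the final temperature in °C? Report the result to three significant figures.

Σ mᵢcᵢ(T − Tᵢ) = 0  ⇒  T = Σ mᵢcᵢTᵢ / Σ mᵢcᵢ
Σ mᵢcᵢ = 332.6×0.431 + 189.2×0.13 + 406.0×0.493 = 368.1046
Σ mᵢcᵢTᵢ = 143.3506×44.0 + 24.596×149.2 + 200.158×14.3 = 12839
T = 12839 / 368.1046 = 34.88 °C

T_f = 34.9 °C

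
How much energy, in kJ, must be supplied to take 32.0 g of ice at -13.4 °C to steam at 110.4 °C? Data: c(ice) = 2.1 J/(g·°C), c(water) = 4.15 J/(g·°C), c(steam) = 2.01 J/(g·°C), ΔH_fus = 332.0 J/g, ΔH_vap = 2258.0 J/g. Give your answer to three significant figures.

q = 97.7 kJ

q1 (heat ice -13.4→0.0 °C): 32.0 × 2.1 × 13.4 = 900 J
q2 (melt at 0 °C): 32.0 × 332.0 = 10624 J
q3 (heat water 0.0→100.0 °C): 32.0 × 4.15 × 100.0 = 13280 J
q4 (vaporize at 100 °C): 32.0 × 2258.0 = 72256 J
q5 (heat steam 100.0→110.4 °C): 32.0 × 2.01 × 10.4 = 669 J
Total: 900 + 10624 + 13280 + 72256 + 669 = 97729 J = 97.7 kJ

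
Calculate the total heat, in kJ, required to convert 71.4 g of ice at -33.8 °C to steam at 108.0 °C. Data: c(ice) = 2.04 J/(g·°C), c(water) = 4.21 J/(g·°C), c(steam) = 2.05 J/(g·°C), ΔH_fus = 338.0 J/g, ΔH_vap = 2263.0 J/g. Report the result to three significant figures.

q = 222 kJ

q1 (heat ice -33.8→0.0 °C): 71.4 × 2.04 × 33.8 = 4923 J
q2 (melt at 0 °C): 71.4 × 338.0 = 24133 J
q3 (heat water 0.0→100.0 °C): 71.4 × 4.21 × 100.0 = 30059 J
q4 (vaporize at 100 °C): 71.4 × 2263.0 = 161578 J
q5 (heat steam 100.0→108.0 °C): 71.4 × 2.05 × 8.0 = 1171 J
Total: 4923 + 24133 + 30059 + 161578 + 1171 = 221864 J = 222 kJ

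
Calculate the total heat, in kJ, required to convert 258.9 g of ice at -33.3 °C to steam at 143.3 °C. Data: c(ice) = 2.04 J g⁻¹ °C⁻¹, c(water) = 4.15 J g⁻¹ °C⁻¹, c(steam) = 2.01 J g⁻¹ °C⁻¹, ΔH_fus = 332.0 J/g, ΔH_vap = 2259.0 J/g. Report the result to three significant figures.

q = 818 kJ

q1 (heat ice -33.3→0.0 °C): 258.9 × 2.04 × 33.3 = 17588 J
q2 (melt at 0 °C): 258.9 × 332.0 = 85955 J
q3 (heat water 0.0→100.0 °C): 258.9 × 4.15 × 100.0 = 107444 J
q4 (vaporize at 100 °C): 258.9 × 2259.0 = 584855 J
q5 (heat steam 100.0→143.3 °C): 258.9 × 2.01 × 43.3 = 22533 J
Total: 17588 + 85955 + 107444 + 584855 + 22533 = 818375 J = 818 kJ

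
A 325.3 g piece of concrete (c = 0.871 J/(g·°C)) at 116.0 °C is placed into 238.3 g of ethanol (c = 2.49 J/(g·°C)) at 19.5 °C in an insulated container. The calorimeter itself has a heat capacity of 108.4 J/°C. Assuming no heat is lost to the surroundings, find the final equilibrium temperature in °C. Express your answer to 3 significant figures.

T_f = 47.3 °C

Heat lost by concrete = heat gained by ethanol + calorimeter.
(325.3)(0.871)(116.0 − T) = [(238.3)(2.49) + 108.4](T − 19.5)
283.3363 (116.0 − T) = 701.767 (T − 19.5)
32867 − 283.3363 T = 701.767 T − 13684
46551 = 985.1033 T
T = 47.25 °C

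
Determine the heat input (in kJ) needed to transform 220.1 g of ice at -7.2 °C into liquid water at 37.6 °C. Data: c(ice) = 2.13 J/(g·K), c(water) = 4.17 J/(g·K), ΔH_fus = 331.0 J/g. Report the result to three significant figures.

q1 (heat ice -7.2→0.0 °C): 220.1 × 2.13 × 7.2 = 3375 J
q2 (melt at 0 °C): 220.1 × 331.0 = 72853 J
q3 (heat water 0.0→37.6 °C): 220.1 × 4.17 × 37.6 = 34510 J
Total: 3375 + 72853 + 34510 = 110738 J = 111 kJ

q = 111 kJ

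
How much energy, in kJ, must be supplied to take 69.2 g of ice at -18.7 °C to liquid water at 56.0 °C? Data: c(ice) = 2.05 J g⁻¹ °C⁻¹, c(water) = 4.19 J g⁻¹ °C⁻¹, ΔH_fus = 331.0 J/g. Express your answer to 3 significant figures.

q1 (heat ice -18.7→0.0 °C): 69.2 × 2.05 × 18.7 = 2653 J
q2 (melt at 0 °C): 69.2 × 331.0 = 22905 J
q3 (heat water 0.0→56.0 °C): 69.2 × 4.19 × 56.0 = 16237 J
Total: 2653 + 22905 + 16237 = 41795 J = 41.8 kJ

q = 41.8 kJ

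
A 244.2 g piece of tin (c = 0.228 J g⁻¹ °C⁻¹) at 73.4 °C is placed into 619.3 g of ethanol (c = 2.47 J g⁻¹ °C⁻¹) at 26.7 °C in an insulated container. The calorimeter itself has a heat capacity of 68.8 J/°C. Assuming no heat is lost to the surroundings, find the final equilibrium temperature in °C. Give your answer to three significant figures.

Heat lost by tin = heat gained by ethanol + calorimeter.
(244.2)(0.228)(73.4 − T) = [(619.3)(2.47) + 68.8](T − 26.7)
55.6776 (73.4 − T) = 1598.471 (T − 26.7)
4086.7 − 55.6776 T = 1598.471 T − 42679
46765.7 = 1654.1486 T
T = 28.27 °C

T_f = 28.3 °C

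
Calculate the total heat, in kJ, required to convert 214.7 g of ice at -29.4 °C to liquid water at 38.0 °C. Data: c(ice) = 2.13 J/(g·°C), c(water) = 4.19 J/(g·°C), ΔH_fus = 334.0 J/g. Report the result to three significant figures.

q1 (heat ice -29.4→0.0 °C): 214.7 × 2.13 × 29.4 = 13445 J
q2 (melt at 0 °C): 214.7 × 334.0 = 71710 J
q3 (heat water 0.0→38.0 °C): 214.7 × 4.19 × 38.0 = 34185 J
Total: 13445 + 71710 + 34185 = 119340 J = 119 kJ

q = 119 kJ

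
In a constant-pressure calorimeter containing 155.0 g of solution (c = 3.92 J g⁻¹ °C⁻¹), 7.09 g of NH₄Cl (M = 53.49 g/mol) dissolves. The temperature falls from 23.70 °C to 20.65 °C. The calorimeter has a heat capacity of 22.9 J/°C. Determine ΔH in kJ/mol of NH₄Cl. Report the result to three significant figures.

|ΔT| = |20.65 − 23.70| = 3.05 °C
|q_surr| = (155.0 × 3.92 + 22.9) × 3.05 = 630.5 × 3.05 = 1923 J
n(NH₄Cl) = 7.09 / 53.49 = 0.1325 mol
Temperature fell, so q_rxn = +|q_surr| = 1.923 kJ
ΔH = q_rxn / n = 14.51 kJ/mol

ΔH = 14.5 kJ/mol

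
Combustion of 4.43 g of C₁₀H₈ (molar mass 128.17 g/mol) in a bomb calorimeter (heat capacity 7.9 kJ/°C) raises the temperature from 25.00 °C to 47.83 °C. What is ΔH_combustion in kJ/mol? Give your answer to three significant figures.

ΔT = 47.83 − 25.00 = 22.83 °C
q_cal = C_cal × ΔT = 7.9 × 22.83 = 180.357 kJ
n = 4.43 / 128.17 = 0.03456 mol
q_rxn = −q_cal = -180.357 kJ
ΔH = -180.357 / 0.03456 = -5219 kJ/mol

ΔH = -5220 kJ/mol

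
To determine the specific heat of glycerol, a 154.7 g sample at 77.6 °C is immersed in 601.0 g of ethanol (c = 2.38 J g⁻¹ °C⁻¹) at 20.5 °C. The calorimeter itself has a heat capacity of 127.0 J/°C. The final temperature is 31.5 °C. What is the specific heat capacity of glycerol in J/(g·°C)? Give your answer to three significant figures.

c = 2.40 J/(g·°C)

q_gained = (601.0 × 2.38 + 127.0) × (31.5 − 20.5) = 17130 J
q_lost = 154.7 × c × (77.6 − 31.5) = 7131.67 c
Set equal: c = 17130 / 7131.67 = 2.40 J/(g·°C)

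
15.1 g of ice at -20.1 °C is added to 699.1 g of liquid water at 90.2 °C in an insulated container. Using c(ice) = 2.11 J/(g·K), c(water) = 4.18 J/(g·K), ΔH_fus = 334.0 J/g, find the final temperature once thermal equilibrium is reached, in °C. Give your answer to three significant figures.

T_f = 86.4 °C

Heat to bring ice to 0 °C and melt it: q₁ = 15.1×2.11×20.1 + 15.1×334.0 = 5683.8 J
Heat the water can supply cooling to 0 °C: 699.1×4.18×90.2 = 263586 J > q₁, so all ice melts.
Energy balance: 699.1×4.18×(90.2 − T) = 5683.8 + 15.1×4.18×(T − 0)
2922.238(90.2 − T) = 5683.8 + 63.118 T
263586 − 5683.8 = 2985.356 T
T = 257902.2 / 2985.356 = 86.39 °C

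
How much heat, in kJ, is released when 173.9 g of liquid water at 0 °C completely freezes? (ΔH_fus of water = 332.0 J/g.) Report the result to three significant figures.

q = m × ΔH_fus = 173.9 × 332.0 = 57730 J = 57.7 kJ

q = 57.7 kJ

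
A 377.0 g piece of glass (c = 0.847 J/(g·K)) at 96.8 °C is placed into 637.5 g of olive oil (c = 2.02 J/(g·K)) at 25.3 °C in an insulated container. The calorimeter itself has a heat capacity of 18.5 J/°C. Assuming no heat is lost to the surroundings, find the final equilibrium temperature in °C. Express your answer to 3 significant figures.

Heat lost by glass = heat gained by olive oil + calorimeter.
(377.0)(0.847)(96.8 − T) = [(637.5)(2.02) + 18.5](T − 25.3)
319.319 (96.8 − T) = 1306.25 (T − 25.3)
30910 − 319.319 T = 1306.25 T − 33048
63958 = 1625.569 T
T = 39.34 °C

T_f = 39.3 °C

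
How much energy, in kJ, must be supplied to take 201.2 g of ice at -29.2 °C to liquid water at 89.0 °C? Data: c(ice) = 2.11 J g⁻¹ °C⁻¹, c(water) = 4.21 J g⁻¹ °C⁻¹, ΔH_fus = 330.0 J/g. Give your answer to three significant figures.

q = 154 kJ

q1 (heat ice -29.2→0.0 °C): 201.2 × 2.11 × 29.2 = 12396 J
q2 (melt at 0 °C): 201.2 × 330.0 = 66396 J
q3 (heat water 0.0→89.0 °C): 201.2 × 4.21 × 89.0 = 75388 J
Total: 12396 + 66396 + 75388 = 154180 J = 154 kJ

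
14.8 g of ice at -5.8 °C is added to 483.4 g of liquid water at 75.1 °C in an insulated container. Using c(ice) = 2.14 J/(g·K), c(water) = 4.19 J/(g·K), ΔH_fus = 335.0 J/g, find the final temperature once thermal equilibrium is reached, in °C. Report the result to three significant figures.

Heat to bring ice to 0 °C and melt it: q₁ = 14.8×2.14×5.8 + 14.8×335.0 = 5141.7 J
Heat the water can supply cooling to 0 °C: 483.4×4.19×75.1 = 152111 J > q₁, so all ice melts.
Energy balance: 483.4×4.19×(75.1 − T) = 5141.7 + 14.8×4.19×(T − 0)
2025.446(75.1 − T) = 5141.7 + 62.012 T
152111 − 5141.7 = 2087.458 T
T = 146969.3 / 2087.458 = 70.41 °C

T_f = 70.4 °C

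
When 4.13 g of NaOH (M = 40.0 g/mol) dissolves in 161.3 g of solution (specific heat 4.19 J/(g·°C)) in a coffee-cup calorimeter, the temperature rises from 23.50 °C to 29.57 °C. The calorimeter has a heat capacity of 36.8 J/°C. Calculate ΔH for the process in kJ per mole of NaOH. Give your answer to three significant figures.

|ΔT| = |29.57 − 23.50| = 6.07 °C
|q_surr| = (161.3 × 4.19 + 36.8) × 6.07 = 712.647 × 6.07 = 4326 J
n(NaOH) = 4.13 / 40.0 = 0.1033 mol
Temperature rose, so q_rxn = −|q_surr| = -4.326 kJ
ΔH = q_rxn / n = -41.88 kJ/mol

ΔH = -41.9 kJ/mol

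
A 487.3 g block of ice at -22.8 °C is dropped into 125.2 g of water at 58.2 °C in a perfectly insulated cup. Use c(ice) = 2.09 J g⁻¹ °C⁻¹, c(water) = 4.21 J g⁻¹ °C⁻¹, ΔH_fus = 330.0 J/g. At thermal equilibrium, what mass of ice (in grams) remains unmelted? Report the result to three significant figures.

Heat to warm all ice to 0 °C: 487.3×2.09×22.8 = 23221 J
Heat released by water cooling to 0 °C: 125.2×4.21×58.2 = 30677 J
30677 J < 23221 + 487.3×330.0 = 184030 J, so not all ice melts; final T = 0 °C.
Heat left for melting: 30677 − 23221 = 7456 J
Mass melted = 7456 / 330.0 = 22.59 g
Ice remaining = 487.3 − 22.59 = 464.71 g

m_ice remaining = 465 g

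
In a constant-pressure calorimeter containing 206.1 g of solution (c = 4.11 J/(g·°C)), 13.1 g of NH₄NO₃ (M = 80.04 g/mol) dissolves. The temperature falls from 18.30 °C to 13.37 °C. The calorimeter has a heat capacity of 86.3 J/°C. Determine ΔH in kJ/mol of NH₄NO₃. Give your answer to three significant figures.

ΔH = 28.1 kJ/mol

|ΔT| = |13.37 − 18.30| = 4.93 °C
|q_surr| = (206.1 × 4.11 + 86.3) × 4.93 = 933.371 × 4.93 = 4602 J
n(NH₄NO₃) = 13.1 / 80.04 = 0.1637 mol
Temperature fell, so q_rxn = +|q_surr| = 4.602 kJ
ΔH = q_rxn / n = 28.11 kJ/mol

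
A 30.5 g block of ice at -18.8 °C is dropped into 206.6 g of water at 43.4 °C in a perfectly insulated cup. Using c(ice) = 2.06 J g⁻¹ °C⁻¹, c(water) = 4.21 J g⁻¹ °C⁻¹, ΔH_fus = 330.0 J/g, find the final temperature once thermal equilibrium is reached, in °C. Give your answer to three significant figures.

T_f = 26.6 °C

Heat to bring ice to 0 °C and melt it: q₁ = 30.5×2.06×18.8 + 30.5×330.0 = 11246 J
Heat the water can supply cooling to 0 °C: 206.6×4.21×43.4 = 37748.7 J > q₁, so all ice melts.
Energy balance: 206.6×4.21×(43.4 − T) = 11246 + 30.5×4.21×(T − 0)
869.786(43.4 − T) = 11246 + 128.405 T
37748.7 − 11246 = 998.191 T
T = 26502.7 / 998.191 = 26.55 °C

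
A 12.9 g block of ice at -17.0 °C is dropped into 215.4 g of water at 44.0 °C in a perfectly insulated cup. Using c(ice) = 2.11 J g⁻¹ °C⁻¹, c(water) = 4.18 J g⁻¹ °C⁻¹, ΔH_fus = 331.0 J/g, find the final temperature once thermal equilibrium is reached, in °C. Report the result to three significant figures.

T_f = 36.6 °C

Heat to bring ice to 0 °C and melt it: q₁ = 12.9×2.11×17.0 + 12.9×331.0 = 4732.6 J
Heat the water can supply cooling to 0 °C: 215.4×4.18×44.0 = 39616.4 J > q₁, so all ice melts.
Energy balance: 215.4×4.18×(44.0 − T) = 4732.6 + 12.9×4.18×(T − 0)
900.372(44.0 − T) = 4732.6 + 53.922 T
39616.4 − 4732.6 = 954.294 T
T = 34883.8 / 954.294 = 36.55 °C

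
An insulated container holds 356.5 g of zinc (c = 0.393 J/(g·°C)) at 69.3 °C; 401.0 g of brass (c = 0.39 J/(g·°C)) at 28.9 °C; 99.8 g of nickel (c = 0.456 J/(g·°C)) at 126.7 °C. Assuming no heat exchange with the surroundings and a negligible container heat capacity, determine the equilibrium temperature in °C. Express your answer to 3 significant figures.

T_f = 58.5 °C

Σ mᵢcᵢ(T − Tᵢ) = 0  ⇒  T = Σ mᵢcᵢTᵢ / Σ mᵢcᵢ
Σ mᵢcᵢ = 356.5×0.393 + 401.0×0.39 + 99.8×0.456 = 342.0033
Σ mᵢcᵢTᵢ = 140.1045×69.3 + 156.39×28.9 + 45.5088×126.7 = 19995
T = 19995 / 342.0033 = 58.46 °C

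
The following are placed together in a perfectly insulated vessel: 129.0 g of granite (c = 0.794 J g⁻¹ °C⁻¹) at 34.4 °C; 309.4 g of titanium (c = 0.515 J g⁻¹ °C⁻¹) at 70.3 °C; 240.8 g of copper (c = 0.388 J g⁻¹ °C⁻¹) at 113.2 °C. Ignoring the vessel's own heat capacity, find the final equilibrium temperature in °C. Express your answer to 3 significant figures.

T_f = 71.2 °C

Σ mᵢcᵢ(T − Tᵢ) = 0  ⇒  T = Σ mᵢcᵢTᵢ / Σ mᵢcᵢ
Σ mᵢcᵢ = 129.0×0.794 + 309.4×0.515 + 240.8×0.388 = 355.1974
Σ mᵢcᵢTᵢ = 102.426×34.4 + 159.341×70.3 + 93.4304×113.2 = 25301
T = 25301 / 355.1974 = 71.23 °C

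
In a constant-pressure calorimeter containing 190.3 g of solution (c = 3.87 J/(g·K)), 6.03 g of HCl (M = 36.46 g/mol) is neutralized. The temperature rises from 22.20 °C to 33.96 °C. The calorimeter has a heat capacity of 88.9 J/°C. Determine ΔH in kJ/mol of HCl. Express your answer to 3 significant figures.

ΔH = -58.7 kJ/mol

|ΔT| = |33.96 − 22.20| = 11.76 °C
|q_surr| = (190.3 × 3.87 + 88.9) × 11.76 = 825.361 × 11.76 = 9706 J
n(HCl) = 6.03 / 36.46 = 0.1654 mol
Temperature rose, so q_rxn = −|q_surr| = -9.706 kJ
ΔH = q_rxn / n = -58.68 kJ/mol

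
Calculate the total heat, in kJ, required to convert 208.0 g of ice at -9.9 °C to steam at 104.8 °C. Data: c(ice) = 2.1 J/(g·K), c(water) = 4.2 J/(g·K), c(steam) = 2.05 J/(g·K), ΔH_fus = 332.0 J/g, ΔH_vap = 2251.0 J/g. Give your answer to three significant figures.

q1 (heat ice -9.9→0.0 °C): 208.0 × 2.1 × 9.9 = 4324 J
q2 (melt at 0 °C): 208.0 × 332.0 = 69056 J
q3 (heat water 0.0→100.0 °C): 208.0 × 4.2 × 100.0 = 87360 J
q4 (vaporize at 100 °C): 208.0 × 2251.0 = 468208 J
q5 (heat steam 100.0→104.8 °C): 208.0 × 2.05 × 4.8 = 2047 J
Total: 4324 + 69056 + 87360 + 468208 + 2047 = 630995 J = 631 kJ

q = 631 kJ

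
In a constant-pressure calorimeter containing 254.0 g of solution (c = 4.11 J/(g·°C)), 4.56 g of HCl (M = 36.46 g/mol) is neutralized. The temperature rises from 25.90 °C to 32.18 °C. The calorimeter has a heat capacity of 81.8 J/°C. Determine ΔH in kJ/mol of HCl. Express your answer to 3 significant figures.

ΔH = -56.5 kJ/mol

|ΔT| = |32.18 − 25.90| = 6.28 °C
|q_surr| = (254.0 × 4.11 + 81.8) × 6.28 = 1125.74 × 6.28 = 7070 J
n(HCl) = 4.56 / 36.46 = 0.1251 mol
Temperature rose, so q_rxn = −|q_surr| = -7.070 kJ
ΔH = q_rxn / n = -56.51 kJ/mol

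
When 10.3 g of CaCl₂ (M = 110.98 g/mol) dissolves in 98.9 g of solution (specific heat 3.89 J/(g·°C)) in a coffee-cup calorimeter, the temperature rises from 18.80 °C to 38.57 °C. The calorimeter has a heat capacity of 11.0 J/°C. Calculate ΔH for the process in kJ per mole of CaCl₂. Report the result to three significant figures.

|ΔT| = |38.57 − 18.80| = 19.77 °C
|q_surr| = (98.9 × 3.89 + 11.0) × 19.77 = 395.721 × 19.77 = 7823 J
n(CaCl₂) = 10.3 / 110.98 = 0.09281 mol
Temperature rose, so q_rxn = −|q_surr| = -7.823 kJ
ΔH = q_rxn / n = -84.29 kJ/mol

ΔH = -84.3 kJ/mol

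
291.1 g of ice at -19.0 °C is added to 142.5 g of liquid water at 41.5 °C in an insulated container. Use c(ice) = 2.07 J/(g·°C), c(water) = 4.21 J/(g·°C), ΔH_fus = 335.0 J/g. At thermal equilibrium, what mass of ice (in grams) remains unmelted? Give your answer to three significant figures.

Heat to warm all ice to 0 °C: 291.1×2.07×19.0 = 11449 J
Heat released by water cooling to 0 °C: 142.5×4.21×41.5 = 24897 J
24897 J < 11449 + 291.1×335.0 = 108967.5 J, so not all ice melts; final T = 0 °C.
Heat left for melting: 24897 − 11449 = 13448 J
Mass melted = 13448 / 335.0 = 40.14 g
Ice remaining = 291.1 − 40.14 = 250.96 g

m_ice remaining = 251 g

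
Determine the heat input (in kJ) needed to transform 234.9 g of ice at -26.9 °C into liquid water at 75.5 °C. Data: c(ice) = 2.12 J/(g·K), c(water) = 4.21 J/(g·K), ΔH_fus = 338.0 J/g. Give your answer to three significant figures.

q1 (heat ice -26.9→0.0 °C): 234.9 × 2.12 × 26.9 = 13396 J
q2 (melt at 0 °C): 234.9 × 338.0 = 79396 J
q3 (heat water 0.0→75.5 °C): 234.9 × 4.21 × 75.5 = 74664 J
Total: 13396 + 79396 + 74664 = 167456 J = 167 kJ

q = 167 kJ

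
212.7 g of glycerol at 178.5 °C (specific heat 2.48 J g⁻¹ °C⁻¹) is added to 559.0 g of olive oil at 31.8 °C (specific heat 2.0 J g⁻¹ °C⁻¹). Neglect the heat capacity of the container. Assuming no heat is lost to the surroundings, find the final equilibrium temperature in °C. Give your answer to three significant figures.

Heat lost by glycerol = heat gained by olive oil.
(212.7)(2.48)(178.5 − T) = (559.0)(2.0)(T − 31.8)
527.496 (178.5 − T) = 1118 (T − 31.8)
94158 − 527.496 T = 1118 T − 35552
129710 = 1645.496 T
T = 78.83 °C

T_f = 78.8 °C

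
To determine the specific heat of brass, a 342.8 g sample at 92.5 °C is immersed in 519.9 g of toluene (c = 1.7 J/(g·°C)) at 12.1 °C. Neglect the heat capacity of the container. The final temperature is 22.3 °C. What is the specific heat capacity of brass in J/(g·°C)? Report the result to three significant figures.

c = 0.375 J/(g·°C)

q_gained = (519.9 × 1.7) × (22.3 − 12.1) = 9015 J
q_lost = 342.8 × c × (92.5 − 22.3) = 24064.56 c
Set equal: c = 9015 / 24064.56 = 0.375 J/(g·°C)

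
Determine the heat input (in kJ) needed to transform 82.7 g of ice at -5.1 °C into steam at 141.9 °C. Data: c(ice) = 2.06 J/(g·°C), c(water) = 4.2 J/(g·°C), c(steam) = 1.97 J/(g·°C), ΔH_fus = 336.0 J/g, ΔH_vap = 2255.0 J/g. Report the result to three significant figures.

q1 (heat ice -5.1→0.0 °C): 82.7 × 2.06 × 5.1 = 869 J
q2 (melt at 0 °C): 82.7 × 336.0 = 27787 J
q3 (heat water 0.0→100.0 °C): 82.7 × 4.2 × 100.0 = 34734 J
q4 (vaporize at 100 °C): 82.7 × 2255.0 = 186489 J
q5 (heat steam 100.0→141.9 °C): 82.7 × 1.97 × 41.9 = 6826 J
Total: 869 + 27787 + 34734 + 186489 + 6826 = 256705 J = 257 kJ

q = 257 kJ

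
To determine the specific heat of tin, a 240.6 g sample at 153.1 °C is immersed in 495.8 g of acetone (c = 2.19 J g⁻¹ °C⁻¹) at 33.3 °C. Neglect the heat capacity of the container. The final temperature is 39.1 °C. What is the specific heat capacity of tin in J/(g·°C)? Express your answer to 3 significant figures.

q_gained = (495.8 × 2.19) × (39.1 − 33.3) = 6298 J
q_lost = 240.6 × c × (153.1 − 39.1) = 27428.4 c
Set equal: c = 6298 / 27428.4 = 0.230 J/(g·°C)

c = 0.230 J/(g·°C)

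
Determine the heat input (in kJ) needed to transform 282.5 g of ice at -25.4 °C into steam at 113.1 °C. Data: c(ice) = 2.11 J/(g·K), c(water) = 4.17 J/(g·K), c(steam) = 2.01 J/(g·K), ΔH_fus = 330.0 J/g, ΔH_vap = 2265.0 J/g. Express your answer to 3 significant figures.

q = 873 kJ

q1 (heat ice -25.4→0.0 °C): 282.5 × 2.11 × 25.4 = 15140 J
q2 (melt at 0 °C): 282.5 × 330.0 = 93225 J
q3 (heat water 0.0→100.0 °C): 282.5 × 4.17 × 100.0 = 117803 J
q4 (vaporize at 100 °C): 282.5 × 2265.0 = 639863 J
q5 (heat steam 100.0→113.1 °C): 282.5 × 2.01 × 13.1 = 7439 J
Total: 15140 + 93225 + 117803 + 639863 + 7439 = 873470 J = 873 kJ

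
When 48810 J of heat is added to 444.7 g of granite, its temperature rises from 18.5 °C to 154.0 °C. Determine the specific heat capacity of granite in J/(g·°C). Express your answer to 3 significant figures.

c = 0.810 J/(g·°C)

c = q / (m ΔT) = 48810 / (444.7 × 135.5)
c = 48810 / 60256.85 = 0.810 J/(g·°C)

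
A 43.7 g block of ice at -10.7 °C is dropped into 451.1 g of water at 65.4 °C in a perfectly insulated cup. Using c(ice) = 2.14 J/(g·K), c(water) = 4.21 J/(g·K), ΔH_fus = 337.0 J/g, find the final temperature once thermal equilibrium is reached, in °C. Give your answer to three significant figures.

T_f = 52.1 °C

Heat to bring ice to 0 °C and melt it: q₁ = 43.7×2.14×10.7 + 43.7×337.0 = 15728 J
Heat the water can supply cooling to 0 °C: 451.1×4.21×65.4 = 124203 J > q₁, so all ice melts.
Energy balance: 451.1×4.21×(65.4 − T) = 15728 + 43.7×4.21×(T − 0)
1899.131(65.4 − T) = 15728 + 183.977 T
124203 − 15728 = 2083.108 T
T = 108475 / 2083.108 = 52.07 °C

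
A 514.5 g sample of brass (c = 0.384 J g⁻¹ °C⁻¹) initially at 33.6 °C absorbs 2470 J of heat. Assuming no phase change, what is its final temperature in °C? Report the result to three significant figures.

T_f = 46.1 °C

ΔT = q / (m c) = 2470 / (514.5 × 0.384) = 12.50 °C
T_f = 33.6 + 12.50 = 46.10 °C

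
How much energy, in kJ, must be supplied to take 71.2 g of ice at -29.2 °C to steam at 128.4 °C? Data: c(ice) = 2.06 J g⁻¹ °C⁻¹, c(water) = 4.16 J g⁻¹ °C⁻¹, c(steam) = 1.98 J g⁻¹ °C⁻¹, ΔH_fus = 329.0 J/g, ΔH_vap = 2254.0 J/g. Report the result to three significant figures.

q1 (heat ice -29.2→0.0 °C): 71.2 × 2.06 × 29.2 = 4283 J
q2 (melt at 0 °C): 71.2 × 329.0 = 23425 J
q3 (heat water 0.0→100.0 °C): 71.2 × 4.16 × 100.0 = 29619 J
q4 (vaporize at 100 °C): 71.2 × 2254.0 = 160485 J
q5 (heat steam 100.0→128.4 °C): 71.2 × 1.98 × 28.4 = 4004 J
Total: 4283 + 23425 + 29619 + 160485 + 4004 = 221816 J = 222 kJ

q = 222 kJ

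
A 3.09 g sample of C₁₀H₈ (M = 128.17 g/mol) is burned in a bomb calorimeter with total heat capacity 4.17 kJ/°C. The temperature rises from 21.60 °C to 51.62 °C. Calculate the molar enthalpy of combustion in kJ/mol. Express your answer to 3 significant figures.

ΔH = -5190 kJ/mol

ΔT = 51.62 − 21.60 = 30.02 °C
q_cal = C_cal × ΔT = 4.17 × 30.02 = 125.1834 kJ
n = 3.09 / 128.17 = 0.02411 mol
q_rxn = −q_cal = -125.1834 kJ
ΔH = -125.1834 / 0.02411 = -5192 kJ/mol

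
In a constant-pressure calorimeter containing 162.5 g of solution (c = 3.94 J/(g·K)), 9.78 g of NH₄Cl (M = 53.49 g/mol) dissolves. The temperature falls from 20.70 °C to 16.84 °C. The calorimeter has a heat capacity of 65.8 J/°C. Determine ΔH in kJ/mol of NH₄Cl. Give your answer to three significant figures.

ΔH = 14.9 kJ/mol

|ΔT| = |16.84 − 20.70| = 3.86 °C
|q_surr| = (162.5 × 3.94 + 65.8) × 3.86 = 706.05 × 3.86 = 2725 J
n(NH₄Cl) = 9.78 / 53.49 = 0.1828 mol
Temperature fell, so q_rxn = +|q_surr| = 2.725 kJ
ΔH = q_rxn / n = 14.91 kJ/mol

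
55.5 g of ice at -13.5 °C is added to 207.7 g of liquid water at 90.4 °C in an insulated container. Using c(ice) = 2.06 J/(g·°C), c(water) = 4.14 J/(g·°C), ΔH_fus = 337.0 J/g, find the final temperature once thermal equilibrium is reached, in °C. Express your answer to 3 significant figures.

T_f = 52.8 °C

Heat to bring ice to 0 °C and melt it: q₁ = 55.5×2.06×13.5 + 55.5×337.0 = 20247 J
Heat the water can supply cooling to 0 °C: 207.7×4.14×90.4 = 77733.0 J > q₁, so all ice melts.
Energy balance: 207.7×4.14×(90.4 − T) = 20247 + 55.5×4.14×(T − 0)
859.878(90.4 − T) = 20247 + 229.77 T
77733.0 − 20247 = 1089.648 T
T = 57486.0 / 1089.648 = 52.76 °C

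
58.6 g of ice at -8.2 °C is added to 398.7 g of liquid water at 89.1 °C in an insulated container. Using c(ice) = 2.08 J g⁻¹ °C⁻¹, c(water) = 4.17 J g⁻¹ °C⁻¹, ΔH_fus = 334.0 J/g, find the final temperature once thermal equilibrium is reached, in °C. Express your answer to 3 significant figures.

Heat to bring ice to 0 °C and melt it: q₁ = 58.6×2.08×8.2 + 58.6×334.0 = 20572 J
Heat the water can supply cooling to 0 °C: 398.7×4.17×89.1 = 148136 J > q₁, so all ice melts.
Energy balance: 398.7×4.17×(89.1 − T) = 20572 + 58.6×4.17×(T − 0)
1662.579(89.1 − T) = 20572 + 244.362 T
148136 − 20572 = 1906.941 T
T = 127564 / 1906.941 = 66.89 °C

T_f = 66.9 °C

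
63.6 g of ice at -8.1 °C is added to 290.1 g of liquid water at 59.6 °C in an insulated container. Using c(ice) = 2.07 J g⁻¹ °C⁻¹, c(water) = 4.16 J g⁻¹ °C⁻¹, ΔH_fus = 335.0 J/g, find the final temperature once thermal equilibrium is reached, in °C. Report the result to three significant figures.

Heat to bring ice to 0 °C and melt it: q₁ = 63.6×2.07×8.1 + 63.6×335.0 = 22372 J
Heat the water can supply cooling to 0 °C: 290.1×4.16×59.6 = 71926.2 J > q₁, so all ice melts.
Energy balance: 290.1×4.16×(59.6 − T) = 22372 + 63.6×4.16×(T − 0)
1206.816(59.6 − T) = 22372 + 264.576 T
71926.2 − 22372 = 1471.392 T
T = 49554.2 / 1471.392 = 33.68 °C

T_f = 33.7 °C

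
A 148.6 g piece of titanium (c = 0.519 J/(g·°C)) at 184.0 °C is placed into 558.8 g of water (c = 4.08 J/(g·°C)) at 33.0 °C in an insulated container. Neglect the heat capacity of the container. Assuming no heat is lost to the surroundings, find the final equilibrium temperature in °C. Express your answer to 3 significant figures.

Heat lost by titanium = heat gained by water.
(148.6)(0.519)(184.0 − T) = (558.8)(4.08)(T − 33.0)
77.1234 (184.0 − T) = 2279.904 (T − 33.0)
14191 − 77.1234 T = 2279.904 T − 75237
89428 = 2357.0274 T
T = 37.94 °C

T_f = 37.9 °C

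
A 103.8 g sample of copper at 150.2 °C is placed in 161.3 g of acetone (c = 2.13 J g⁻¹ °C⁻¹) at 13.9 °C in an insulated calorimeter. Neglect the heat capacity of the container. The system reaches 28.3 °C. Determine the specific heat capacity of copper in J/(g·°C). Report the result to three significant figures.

q_gained = (161.3 × 2.13) × (28.3 − 13.9) = 4947 J
q_lost = 103.8 × c × (150.2 − 28.3) = 12653.22 c
Set equal: c = 4947 / 12653.22 = 0.391 J/(g·°C)

c = 0.391 J/(g·°C)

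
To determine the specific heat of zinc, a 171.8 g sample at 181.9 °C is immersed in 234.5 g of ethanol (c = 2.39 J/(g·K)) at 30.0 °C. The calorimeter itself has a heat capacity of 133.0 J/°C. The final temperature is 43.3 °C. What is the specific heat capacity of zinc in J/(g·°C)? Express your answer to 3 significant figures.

c = 0.387 J/(g·°C)

q_gained = (234.5 × 2.39 + 133.0) × (43.3 − 30.0) = 9223 J
q_lost = 171.8 × c × (181.9 − 43.3) = 23811.48 c
Set equal: c = 9223 / 23811.48 = 0.387 J/(g·°C)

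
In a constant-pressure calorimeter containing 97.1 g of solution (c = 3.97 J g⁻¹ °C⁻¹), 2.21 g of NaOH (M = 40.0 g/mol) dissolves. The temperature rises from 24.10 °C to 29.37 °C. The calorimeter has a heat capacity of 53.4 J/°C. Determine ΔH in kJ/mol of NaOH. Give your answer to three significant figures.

ΔH = -41.9 kJ/mol

|ΔT| = |29.37 − 24.10| = 5.27 °C
|q_surr| = (97.1 × 3.97 + 53.4) × 5.27 = 438.887 × 5.27 = 2313 J
n(NaOH) = 2.21 / 40.0 = 0.05525 mol
Temperature rose, so q_rxn = −|q_surr| = -2.313 kJ
ΔH = q_rxn / n = -41.86 kJ/mol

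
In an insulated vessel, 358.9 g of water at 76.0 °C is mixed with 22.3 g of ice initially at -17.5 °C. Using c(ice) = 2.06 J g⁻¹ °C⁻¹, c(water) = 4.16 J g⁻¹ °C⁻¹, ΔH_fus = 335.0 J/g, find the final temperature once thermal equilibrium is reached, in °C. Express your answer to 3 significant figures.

Heat to bring ice to 0 °C and melt it: q₁ = 22.3×2.06×17.5 + 22.3×335.0 = 8274.4 J
Heat the water can supply cooling to 0 °C: 358.9×4.16×76.0 = 113470 J > q₁, so all ice melts.
Energy balance: 358.9×4.16×(76.0 − T) = 8274.4 + 22.3×4.16×(T − 0)
1493.024(76.0 − T) = 8274.4 + 92.768 T
113470 − 8274.4 = 1585.792 T
T = 105195.6 / 1585.792 = 66.34 °C

T_f = 66.3 °C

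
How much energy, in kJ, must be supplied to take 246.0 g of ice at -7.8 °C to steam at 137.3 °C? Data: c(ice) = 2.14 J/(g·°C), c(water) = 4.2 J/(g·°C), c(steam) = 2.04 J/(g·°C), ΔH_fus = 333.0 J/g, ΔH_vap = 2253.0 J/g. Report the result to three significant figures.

q = 762 kJ

q1 (heat ice -7.8→0.0 °C): 246.0 × 2.14 × 7.8 = 4106 J
q2 (melt at 0 °C): 246.0 × 333.0 = 81918 J
q3 (heat water 0.0→100.0 °C): 246.0 × 4.2 × 100.0 = 103320 J
q4 (vaporize at 100 °C): 246.0 × 2253.0 = 554238 J
q5 (heat steam 100.0→137.3 °C): 246.0 × 2.04 × 37.3 = 18719 J
Total: 4106 + 81918 + 103320 + 554238 + 18719 = 762301 J = 762 kJ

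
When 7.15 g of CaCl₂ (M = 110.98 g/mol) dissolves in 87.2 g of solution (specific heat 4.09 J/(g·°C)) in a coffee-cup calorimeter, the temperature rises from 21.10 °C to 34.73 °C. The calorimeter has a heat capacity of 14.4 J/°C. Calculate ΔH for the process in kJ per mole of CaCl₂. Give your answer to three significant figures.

|ΔT| = |34.73 − 21.10| = 13.63 °C
|q_surr| = (87.2 × 4.09 + 14.4) × 13.63 = 371.048 × 13.63 = 5057 J
n(CaCl₂) = 7.15 / 110.98 = 0.06443 mol
Temperature rose, so q_rxn = −|q_surr| = -5.057 kJ
ΔH = q_rxn / n = -78.49 kJ/mol

ΔH = -78.5 kJ/mol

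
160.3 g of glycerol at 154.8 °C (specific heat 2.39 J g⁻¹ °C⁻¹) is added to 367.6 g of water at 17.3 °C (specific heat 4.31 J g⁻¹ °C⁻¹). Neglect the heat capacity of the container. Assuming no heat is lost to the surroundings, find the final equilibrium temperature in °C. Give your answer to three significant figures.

T_f = 44.1 °C

Heat lost by glycerol = heat gained by water.
(160.3)(2.39)(154.8 − T) = (367.6)(4.31)(T − 17.3)
383.117 (154.8 − T) = 1584.356 (T − 17.3)
59307 − 383.117 T = 1584.356 T − 27409
86716 = 1967.473 T
T = 44.07 °C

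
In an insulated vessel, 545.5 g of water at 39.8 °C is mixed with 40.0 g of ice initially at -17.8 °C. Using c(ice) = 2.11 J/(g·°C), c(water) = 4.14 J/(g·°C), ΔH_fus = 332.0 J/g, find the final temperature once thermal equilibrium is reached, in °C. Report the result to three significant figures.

T_f = 31.0 °C

Heat to bring ice to 0 °C and melt it: q₁ = 40.0×2.11×17.8 + 40.0×332.0 = 14782 J
Heat the water can supply cooling to 0 °C: 545.5×4.14×39.8 = 89883.1 J > q₁, so all ice melts.
Energy balance: 545.5×4.14×(39.8 − T) = 14782 + 40.0×4.14×(T − 0)
2258.37(39.8 − T) = 14782 + 165.6 T
89883.1 − 14782 = 2423.97 T
T = 75101.1 / 2423.97 = 30.98 °C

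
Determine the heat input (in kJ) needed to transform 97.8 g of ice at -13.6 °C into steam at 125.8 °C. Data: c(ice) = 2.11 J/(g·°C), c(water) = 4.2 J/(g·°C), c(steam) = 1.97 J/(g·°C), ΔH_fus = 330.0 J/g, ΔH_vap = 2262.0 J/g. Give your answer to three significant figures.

q = 302 kJ

q1 (heat ice -13.6→0.0 °C): 97.8 × 2.11 × 13.6 = 2806 J
q2 (melt at 0 °C): 97.8 × 330.0 = 32274 J
q3 (heat water 0.0→100.0 °C): 97.8 × 4.2 × 100.0 = 41076 J
q4 (vaporize at 100 °C): 97.8 × 2262.0 = 221224 J
q5 (heat steam 100.0→125.8 °C): 97.8 × 1.97 × 25.8 = 4971 J
Total: 2806 + 32274 + 41076 + 221224 + 4971 = 302351 J = 302 kJ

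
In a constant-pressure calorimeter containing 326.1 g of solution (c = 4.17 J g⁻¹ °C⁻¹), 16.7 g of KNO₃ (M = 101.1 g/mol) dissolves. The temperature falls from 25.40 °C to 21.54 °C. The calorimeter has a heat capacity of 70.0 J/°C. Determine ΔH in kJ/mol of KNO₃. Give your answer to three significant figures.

|ΔT| = |21.54 − 25.40| = 3.86 °C
|q_surr| = (326.1 × 4.17 + 70.0) × 3.86 = 1429.837 × 3.86 = 5519 J
n(KNO₃) = 16.7 / 101.1 = 0.1652 mol
Temperature fell, so q_rxn = +|q_surr| = 5.519 kJ
ΔH = q_rxn / n = 33.41 kJ/mol

ΔH = 33.4 kJ/mol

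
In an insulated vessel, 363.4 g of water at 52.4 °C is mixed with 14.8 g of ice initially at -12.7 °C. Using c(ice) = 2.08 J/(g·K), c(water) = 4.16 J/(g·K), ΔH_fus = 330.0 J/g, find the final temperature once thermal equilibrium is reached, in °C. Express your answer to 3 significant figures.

T_f = 47.0 °C

Heat to bring ice to 0 °C and melt it: q₁ = 14.8×2.08×12.7 + 14.8×330.0 = 5275.0 J
Heat the water can supply cooling to 0 °C: 363.4×4.16×52.4 = 79215.4 J > q₁, so all ice melts.
Energy balance: 363.4×4.16×(52.4 − T) = 5275.0 + 14.8×4.16×(T − 0)
1511.744(52.4 − T) = 5275.0 + 61.568 T
79215.4 − 5275.0 = 1573.312 T
T = 73940.4 / 1573.312 = 47.00 °C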